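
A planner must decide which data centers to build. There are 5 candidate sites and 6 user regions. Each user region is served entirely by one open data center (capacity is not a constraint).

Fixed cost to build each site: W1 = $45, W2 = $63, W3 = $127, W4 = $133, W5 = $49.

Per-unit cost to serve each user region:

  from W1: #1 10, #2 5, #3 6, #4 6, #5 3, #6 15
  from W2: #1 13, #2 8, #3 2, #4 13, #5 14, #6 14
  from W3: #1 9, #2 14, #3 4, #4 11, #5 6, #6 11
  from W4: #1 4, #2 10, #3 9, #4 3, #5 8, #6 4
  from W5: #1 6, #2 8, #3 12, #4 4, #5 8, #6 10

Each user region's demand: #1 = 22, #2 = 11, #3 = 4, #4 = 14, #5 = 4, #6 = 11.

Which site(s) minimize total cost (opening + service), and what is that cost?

For any fixed open set, each user region goes to its cheapest open site; total = fixed + service.
{W1, W4}: #1→W4 4·22=88, #2→W1 5·11=55, #3→W1 6·4=24, #4→W4 3·14=42, #5→W1 3·4=12, #6→W4 4·11=44. Service 265; fixed 178; total 443.
{W1, W5}: service 389 + fixed 94 = 483
{W4}: #1→W4 4·22=88, #2→W4 10·11=110, #3→W4 9·4=36, #4→W4 3·14=42, #5→W4 8·4=32, #6→W4 4·11=44. Service 352; fixed 133; total 485.
{W1, W2, W3, W4, W5}: #1→W4 4·22=88, #2→W1 5·11=55, #3→W2 2·4=8, #4→W4 3·14=42, #5→W1 3·4=12, #6→W4 4·11=44. Service 249; fixed 417; total 666.
No other subset beats 443.

Open W1 and W4; minimum total cost 443.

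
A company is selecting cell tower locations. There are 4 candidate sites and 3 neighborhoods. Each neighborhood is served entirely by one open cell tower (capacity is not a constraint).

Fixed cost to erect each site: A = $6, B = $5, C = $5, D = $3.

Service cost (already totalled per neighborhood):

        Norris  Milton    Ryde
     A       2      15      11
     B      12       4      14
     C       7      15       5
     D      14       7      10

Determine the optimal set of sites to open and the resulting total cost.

For any fixed open set, each neighborhood goes to its cheapest open site; total = fixed + service.
{B, C}: Norris→C 7, Milton→B 4, Ryde→C 5. Service 16; fixed 10; total 26.
{A, B, C}: Norris→A 2, Milton→B 4, Ryde→C 5. Service 11; fixed 16; total 27.
{C, D}: Norris→C 7, Milton→D 7, Ryde→C 5. Service 19; fixed 8; total 27.
{A, B, C, D}: service 11 + fixed 19 = 30
No other subset beats 26.

Open B and C; minimum total cost 26.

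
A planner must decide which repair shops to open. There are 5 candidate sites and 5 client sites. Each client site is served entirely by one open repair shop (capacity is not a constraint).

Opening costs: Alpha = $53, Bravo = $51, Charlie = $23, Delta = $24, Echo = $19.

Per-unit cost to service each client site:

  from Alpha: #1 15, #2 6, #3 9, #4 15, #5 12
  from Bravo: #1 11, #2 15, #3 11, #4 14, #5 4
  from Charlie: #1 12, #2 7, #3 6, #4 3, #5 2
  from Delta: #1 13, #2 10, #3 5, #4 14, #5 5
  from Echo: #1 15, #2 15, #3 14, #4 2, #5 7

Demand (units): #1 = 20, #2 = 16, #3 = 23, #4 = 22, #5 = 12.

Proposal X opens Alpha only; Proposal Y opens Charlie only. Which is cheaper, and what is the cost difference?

Proposal X: {Alpha}: #1→Alpha 15·20=300, #2→Alpha 6·16=96, #3→Alpha 9·23=207, #4→Alpha 15·22=330, #5→Alpha 12·12=144. Service 1077; fixed 53; total 1130.
Proposal Y: {Charlie}: #1→Charlie 12·20=240, #2→Charlie 7·16=112, #3→Charlie 6·23=138, #4→Charlie 3·22=66, #5→Charlie 2·12=24. Service 580; fixed 23; total 603.
Difference: |1130 − 603| = 527.

Proposal Y is cheaper by 527.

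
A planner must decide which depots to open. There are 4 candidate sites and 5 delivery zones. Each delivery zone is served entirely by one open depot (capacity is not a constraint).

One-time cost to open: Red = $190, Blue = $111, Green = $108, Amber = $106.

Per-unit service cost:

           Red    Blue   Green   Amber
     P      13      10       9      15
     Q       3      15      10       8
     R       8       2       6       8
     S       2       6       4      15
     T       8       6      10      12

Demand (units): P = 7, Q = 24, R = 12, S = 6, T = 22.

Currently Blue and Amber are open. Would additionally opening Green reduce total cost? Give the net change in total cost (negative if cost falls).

No — net change +89 (cost rises by 89).

Current service cost with {Blue, Amber}: 454.
Adding Green: each delivery zone re-picks its cheapest; new service cost 435, saving 19.
Extra fixed cost: 108. Net change = 108 − 19 = 89.
(Totals: 671 → 760.)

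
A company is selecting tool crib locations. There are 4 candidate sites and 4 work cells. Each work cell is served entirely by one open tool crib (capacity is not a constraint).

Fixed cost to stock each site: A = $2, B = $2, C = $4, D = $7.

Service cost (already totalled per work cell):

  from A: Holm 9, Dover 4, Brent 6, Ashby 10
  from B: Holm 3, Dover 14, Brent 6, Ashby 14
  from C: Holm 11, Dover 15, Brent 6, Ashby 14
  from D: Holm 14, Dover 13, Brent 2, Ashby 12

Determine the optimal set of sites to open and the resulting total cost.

For any fixed open set, each work cell goes to its cheapest open site; total = fixed + service.
{A, B}: Holm→B 3, Dover→A 4, Brent→A 6, Ashby→A 10. Service 23; fixed 4; total 27.
{A, B, D}: service 19 + fixed 11 = 30
{A}: service 29 + fixed 2 = 31
{A, B, C, D}: service 19 + fixed 15 = 34
(All 15 nonempty subsets were checked; A and B is lowest.)

Open A and B; minimum total cost 27.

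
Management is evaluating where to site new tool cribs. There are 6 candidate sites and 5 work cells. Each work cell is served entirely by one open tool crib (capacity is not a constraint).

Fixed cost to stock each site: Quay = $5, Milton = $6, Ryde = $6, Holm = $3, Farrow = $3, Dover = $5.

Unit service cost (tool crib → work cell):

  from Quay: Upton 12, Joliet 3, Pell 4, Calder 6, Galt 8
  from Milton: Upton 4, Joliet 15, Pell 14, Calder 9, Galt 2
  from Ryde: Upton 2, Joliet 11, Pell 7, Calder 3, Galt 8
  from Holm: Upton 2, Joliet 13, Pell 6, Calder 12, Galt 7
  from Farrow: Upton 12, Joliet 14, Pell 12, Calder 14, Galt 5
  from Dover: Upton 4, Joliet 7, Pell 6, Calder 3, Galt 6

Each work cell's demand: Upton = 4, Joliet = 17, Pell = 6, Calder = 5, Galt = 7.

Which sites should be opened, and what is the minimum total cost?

For any fixed open set, each work cell goes to its cheapest open site; total = fixed + service.
{Quay, Milton, Ryde}: Upton→Ryde 2·4=8, Joliet→Quay 3·17=51, Pell→Quay 4·6=24, Calder→Ryde 3·5=15, Galt→Milton 2·7=14. Service 112; fixed 17; total 129.
{Quay, Milton, Holm, Dover}: Upton→Holm 2·4=8, Joliet→Quay 3·17=51, Pell→Quay 4·6=24, Calder→Dover 3·5=15, Galt→Milton 2·7=14. Service 112; fixed 19; total 131.
{Quay, Milton, Ryde, Holm}: Upton→Ryde 2·4=8, Joliet→Quay 3·17=51, Pell→Quay 4·6=24, Calder→Ryde 3·5=15, Galt→Milton 2·7=14. Service 112; fixed 20; total 132.
{Quay, Milton, Ryde, Holm, Farrow, Dover}: Upton→Ryde 2·4=8, Joliet→Quay 3·17=51, Pell→Quay 4·6=24, Calder→Ryde 3·5=15, Galt→Milton 2·7=14. Service 112; fixed 28; total 140.
No other subset beats 129.

Open Quay, Milton and Ryde; minimum total cost 129.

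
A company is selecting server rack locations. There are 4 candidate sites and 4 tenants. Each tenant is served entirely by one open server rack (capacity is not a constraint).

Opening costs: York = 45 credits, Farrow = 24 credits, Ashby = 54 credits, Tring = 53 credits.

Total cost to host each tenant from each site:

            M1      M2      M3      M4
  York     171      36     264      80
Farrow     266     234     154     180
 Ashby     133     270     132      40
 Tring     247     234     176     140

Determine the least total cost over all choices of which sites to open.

Minimum total cost: 440

For any fixed open set, each tenant goes to its cheapest open site; total = fixed + service.
{York, Ashby}: M1→Ashby 133, M2→York 36, M3→Ashby 132, M4→Ashby 40. Service 341; fixed 99; total 440.
{York, Farrow, Ashby}: M1→Ashby 133, M2→York 36, M3→Ashby 132, M4→Ashby 40. Service 341; fixed 123; total 464.
{York, Ashby, Tring}: service 341 + fixed 152 = 493
{York, Farrow, Ashby, Tring}: service 341 + fixed 176 = 517
(All 15 nonempty subsets were checked; York and Ashby is lowest.)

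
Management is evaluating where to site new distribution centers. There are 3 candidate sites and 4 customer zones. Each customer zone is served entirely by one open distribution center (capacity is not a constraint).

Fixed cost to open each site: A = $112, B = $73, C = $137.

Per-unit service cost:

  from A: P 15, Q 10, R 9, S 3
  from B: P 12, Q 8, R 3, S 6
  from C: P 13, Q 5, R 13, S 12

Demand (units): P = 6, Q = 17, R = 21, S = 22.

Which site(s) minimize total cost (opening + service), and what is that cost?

Open B only; minimum total cost 476.

For any fixed open set, each customer zone goes to its cheapest open site; total = fixed + service.
{B}: P→B 12·6=72, Q→B 8·17=136, R→B 3·21=63, S→B 6·22=132. Service 403; fixed 73; total 476.
{A, B}: service 337 + fixed 185 = 522
{B, C}: service 352 + fixed 210 = 562
{A, B, C}: service 286 + fixed 322 = 608
No other subset beats 476.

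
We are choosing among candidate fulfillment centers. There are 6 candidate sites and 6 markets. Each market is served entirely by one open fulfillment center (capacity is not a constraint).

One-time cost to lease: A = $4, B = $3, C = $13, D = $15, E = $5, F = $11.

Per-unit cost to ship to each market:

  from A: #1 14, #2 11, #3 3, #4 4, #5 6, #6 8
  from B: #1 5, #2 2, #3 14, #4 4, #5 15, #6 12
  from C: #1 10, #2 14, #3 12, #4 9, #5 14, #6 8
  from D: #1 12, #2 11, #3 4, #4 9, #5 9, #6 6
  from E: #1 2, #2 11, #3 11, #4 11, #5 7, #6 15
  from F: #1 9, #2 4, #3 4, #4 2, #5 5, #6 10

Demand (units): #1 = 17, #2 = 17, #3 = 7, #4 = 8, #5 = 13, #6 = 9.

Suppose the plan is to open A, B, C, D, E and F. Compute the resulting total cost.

Total cost: 275

Each market is assigned to its cheapest site among the open ones.
{A, B, C, D, E, F}: #1→E 2·17=34, #2→B 2·17=34, #3→A 3·7=21, #4→F 2·8=16, #5→F 5·13=65, #6→D 6·9=54. Service 224; fixed 51; total 275.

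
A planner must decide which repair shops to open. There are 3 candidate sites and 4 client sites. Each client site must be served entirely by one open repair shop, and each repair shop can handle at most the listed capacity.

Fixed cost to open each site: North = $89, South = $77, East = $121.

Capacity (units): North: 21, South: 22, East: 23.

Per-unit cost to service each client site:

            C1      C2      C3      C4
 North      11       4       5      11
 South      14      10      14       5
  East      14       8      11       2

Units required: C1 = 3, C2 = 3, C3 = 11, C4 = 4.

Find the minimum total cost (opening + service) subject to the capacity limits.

Open {North}: C1→North 11·3=33, C2→North 4·3=12, C3→North 5·11=55, C4→North 11·4=44.
Loads: North carries 21/21. Service 144; fixed 89; total 233.
Next best feasible plan costs 286.

Minimum total cost: 233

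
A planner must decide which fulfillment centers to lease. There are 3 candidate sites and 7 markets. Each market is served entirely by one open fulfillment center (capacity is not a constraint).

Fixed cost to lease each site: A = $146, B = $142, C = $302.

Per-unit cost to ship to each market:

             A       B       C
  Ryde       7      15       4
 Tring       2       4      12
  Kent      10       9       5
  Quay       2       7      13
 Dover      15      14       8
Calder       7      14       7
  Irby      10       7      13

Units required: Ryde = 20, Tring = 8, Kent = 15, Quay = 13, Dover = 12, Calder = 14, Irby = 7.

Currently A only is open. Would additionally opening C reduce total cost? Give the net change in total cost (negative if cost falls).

Current service cost with {A}: 680.
Adding C: each market re-picks its cheapest; new service cost 461, saving 219.
Extra fixed cost: 302. Net change = 302 − 219 = 83.
(Totals: 826 → 909.)

No — net change +83 (cost rises by 83).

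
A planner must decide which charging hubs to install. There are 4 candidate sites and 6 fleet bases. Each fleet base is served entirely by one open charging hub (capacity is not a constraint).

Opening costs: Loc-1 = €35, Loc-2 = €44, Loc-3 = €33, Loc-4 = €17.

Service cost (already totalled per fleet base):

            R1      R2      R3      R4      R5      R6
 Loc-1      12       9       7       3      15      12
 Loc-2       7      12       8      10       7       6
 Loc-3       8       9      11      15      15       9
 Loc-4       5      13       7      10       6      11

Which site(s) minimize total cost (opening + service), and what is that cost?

Open Loc-4 only; minimum total cost 69.

For any fixed open set, each fleet base goes to its cheapest open site; total = fixed + service.
{Loc-4}: R1→Loc-4 5, R2→Loc-4 13, R3→Loc-4 7, R4→Loc-4 10, R5→Loc-4 6, R6→Loc-4 11. Service 52; fixed 17; total 69.
{Loc-1}: service 58 + fixed 35 = 93
{Loc-1, Loc-4}: R1→Loc-4 5, R2→Loc-1 9, R3→Loc-1 7, R4→Loc-1 3, R5→Loc-4 6, R6→Loc-4 11. Service 41; fixed 52; total 93.
{Loc-1, Loc-2, Loc-3, Loc-4}: service 36 + fixed 129 = 165
(All 15 nonempty subsets were checked; Loc-4 only is lowest.)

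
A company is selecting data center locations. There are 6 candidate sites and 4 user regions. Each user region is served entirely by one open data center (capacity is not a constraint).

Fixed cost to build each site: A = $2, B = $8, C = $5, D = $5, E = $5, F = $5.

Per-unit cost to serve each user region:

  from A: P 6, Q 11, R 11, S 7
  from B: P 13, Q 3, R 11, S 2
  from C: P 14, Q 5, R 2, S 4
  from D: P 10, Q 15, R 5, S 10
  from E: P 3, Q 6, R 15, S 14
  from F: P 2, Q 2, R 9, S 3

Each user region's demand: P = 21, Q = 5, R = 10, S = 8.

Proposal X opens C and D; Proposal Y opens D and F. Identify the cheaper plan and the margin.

Proposal Y is cheaper by 161.

Proposal X: {C, D}: P→D 10·21=210, Q→C 5·5=25, R→C 2·10=20, S→C 4·8=32. Service 287; fixed 10; total 297.
Proposal Y: {D, F}: P→F 2·21=42, Q→F 2·5=10, R→D 5·10=50, S→F 3·8=24. Service 126; fixed 10; total 136.
Difference: |297 − 136| = 161.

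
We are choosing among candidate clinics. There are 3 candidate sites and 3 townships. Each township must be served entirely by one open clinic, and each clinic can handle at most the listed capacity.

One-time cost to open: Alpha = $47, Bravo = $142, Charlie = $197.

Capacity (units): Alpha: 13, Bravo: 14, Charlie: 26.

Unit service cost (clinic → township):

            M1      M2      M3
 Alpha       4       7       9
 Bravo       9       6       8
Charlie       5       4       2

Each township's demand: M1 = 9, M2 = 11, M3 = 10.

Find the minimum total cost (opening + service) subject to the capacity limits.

Minimum total cost: 344

Open {Alpha, Charlie}: M1→Alpha 4·9=36, M2→Charlie 4·11=44, M3→Charlie 2·10=20.
Loads: Alpha carries 9/13, Charlie carries 21/26. Service 100; fixed 244; total 344.
Next best feasible plan costs 386.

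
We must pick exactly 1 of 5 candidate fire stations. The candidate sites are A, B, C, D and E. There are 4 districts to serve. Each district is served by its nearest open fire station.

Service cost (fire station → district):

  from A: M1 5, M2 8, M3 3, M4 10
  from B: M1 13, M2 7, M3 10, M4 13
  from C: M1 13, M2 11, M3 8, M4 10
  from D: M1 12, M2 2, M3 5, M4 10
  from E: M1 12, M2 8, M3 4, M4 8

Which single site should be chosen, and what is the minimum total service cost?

With exactly 1 open, each district uses its cheapest among the chosen.
{A}: M1→A 5, M2→A 8, M3→A 3, M4→A 10. Service cost 26.
{D}: service cost 29
{E}: service cost 32
Among all 5 size-1 choices, {A} is lowest.

Choose A only; total service cost 26.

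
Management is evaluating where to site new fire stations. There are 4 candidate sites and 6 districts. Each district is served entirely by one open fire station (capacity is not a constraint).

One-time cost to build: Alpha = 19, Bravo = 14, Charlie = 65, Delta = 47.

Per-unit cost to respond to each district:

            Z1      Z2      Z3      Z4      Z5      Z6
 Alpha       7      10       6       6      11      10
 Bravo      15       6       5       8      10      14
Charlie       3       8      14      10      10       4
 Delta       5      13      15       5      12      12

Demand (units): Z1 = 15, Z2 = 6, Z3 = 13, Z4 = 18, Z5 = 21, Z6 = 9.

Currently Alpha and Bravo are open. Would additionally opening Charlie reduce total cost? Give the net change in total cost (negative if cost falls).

Current service cost with {Alpha, Bravo}: 614.
Adding Charlie: each district re-picks its cheapest; new service cost 500, saving 114.
Extra fixed cost: 65. Net change = 65 − 114 = -49.
(Totals: 647 → 598.)

Yes — net change −49 (cost falls by 49).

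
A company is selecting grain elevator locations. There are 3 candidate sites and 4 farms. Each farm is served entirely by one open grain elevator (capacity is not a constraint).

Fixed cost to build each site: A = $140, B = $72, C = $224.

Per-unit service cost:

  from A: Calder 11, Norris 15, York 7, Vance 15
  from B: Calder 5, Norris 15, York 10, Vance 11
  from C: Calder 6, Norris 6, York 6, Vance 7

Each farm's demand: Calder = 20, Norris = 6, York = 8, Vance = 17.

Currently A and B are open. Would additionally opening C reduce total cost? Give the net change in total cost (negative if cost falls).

No — net change +94 (cost rises by 94).

Current service cost with {A, B}: 433.
Adding C: each farm re-picks its cheapest; new service cost 303, saving 130.
Extra fixed cost: 224. Net change = 224 − 130 = 94.
(Totals: 645 → 739.)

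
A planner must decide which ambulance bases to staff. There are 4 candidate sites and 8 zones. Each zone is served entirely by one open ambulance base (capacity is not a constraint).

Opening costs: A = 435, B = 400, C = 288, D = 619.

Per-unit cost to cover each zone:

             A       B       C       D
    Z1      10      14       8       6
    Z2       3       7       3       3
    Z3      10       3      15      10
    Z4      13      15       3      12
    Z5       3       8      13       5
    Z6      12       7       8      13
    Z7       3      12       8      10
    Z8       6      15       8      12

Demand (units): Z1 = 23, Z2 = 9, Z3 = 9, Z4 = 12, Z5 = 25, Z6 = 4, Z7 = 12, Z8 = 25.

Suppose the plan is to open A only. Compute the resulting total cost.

Each zone is assigned to its cheapest site among the open ones.
{A}: Z1→A 10·23=230, Z2→A 3·9=27, Z3→A 10·9=90, Z4→A 13·12=156, Z5→A 3·25=75, Z6→A 12·4=48, Z7→A 3·12=36, Z8→A 6·25=150. Service 812; fixed 435; total 1247.

Total cost: 1247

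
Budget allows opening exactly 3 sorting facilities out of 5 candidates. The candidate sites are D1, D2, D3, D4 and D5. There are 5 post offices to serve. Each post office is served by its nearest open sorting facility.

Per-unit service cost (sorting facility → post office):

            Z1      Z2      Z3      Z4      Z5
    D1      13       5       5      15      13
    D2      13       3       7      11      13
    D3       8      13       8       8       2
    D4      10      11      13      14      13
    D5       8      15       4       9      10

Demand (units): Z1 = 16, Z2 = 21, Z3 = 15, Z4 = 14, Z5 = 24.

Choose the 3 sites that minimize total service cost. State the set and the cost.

With exactly 3 open, each post office uses its cheapest among the chosen.
{D2, D3, D5}: Z1→D3 8·16=128, Z2→D2 3·21=63, Z3→D5 4·15=60, Z4→D3 8·14=112, Z5→D3 2·24=48. Service cost 411.
{D1, D2, D3}: service cost 426
{D1, D3, D5}: service cost 453
Among all 10 size-3 choices, {D2, D3, D5} is lowest.

Choose D2, D3 and D5; total service cost 411.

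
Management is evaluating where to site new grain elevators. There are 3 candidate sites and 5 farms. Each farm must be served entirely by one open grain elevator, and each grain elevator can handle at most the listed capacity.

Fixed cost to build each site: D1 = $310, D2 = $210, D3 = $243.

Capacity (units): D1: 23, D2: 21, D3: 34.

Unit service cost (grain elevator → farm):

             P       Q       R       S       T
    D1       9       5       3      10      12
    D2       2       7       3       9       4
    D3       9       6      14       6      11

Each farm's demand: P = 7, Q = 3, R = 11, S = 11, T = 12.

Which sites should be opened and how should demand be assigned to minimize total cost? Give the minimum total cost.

Minimum total cost: 716

Open {D2, D3}: P→D2 2·7=14, Q→D3 6·3=18, R→D2 3·11=33, S→D3 6·11=66, T→D3 11·12=132.
Loads: D2 carries 18/21, D3 carries 26/34. Service 263; fixed 453; total 716.
Next best feasible plan costs 719.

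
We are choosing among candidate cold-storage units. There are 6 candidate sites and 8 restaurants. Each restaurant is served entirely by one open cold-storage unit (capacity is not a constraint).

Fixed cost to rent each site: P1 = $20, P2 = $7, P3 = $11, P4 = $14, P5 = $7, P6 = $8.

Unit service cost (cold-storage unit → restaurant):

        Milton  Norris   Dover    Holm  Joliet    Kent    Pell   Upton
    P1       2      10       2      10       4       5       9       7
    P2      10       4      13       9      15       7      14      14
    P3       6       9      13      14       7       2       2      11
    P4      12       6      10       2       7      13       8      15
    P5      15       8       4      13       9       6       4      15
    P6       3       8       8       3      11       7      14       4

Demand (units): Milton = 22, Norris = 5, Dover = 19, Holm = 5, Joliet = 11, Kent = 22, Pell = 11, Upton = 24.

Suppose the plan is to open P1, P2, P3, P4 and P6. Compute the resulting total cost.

Each restaurant is assigned to its cheapest site among the open ones.
{P1, P2, P3, P4, P6}: Milton→P1 2·22=44, Norris→P2 4·5=20, Dover→P1 2·19=38, Holm→P4 2·5=10, Joliet→P1 4·11=44, Kent→P3 2·22=44, Pell→P3 2·11=22, Upton→P6 4·24=96. Service 318; fixed 60; total 378.

Total cost: 378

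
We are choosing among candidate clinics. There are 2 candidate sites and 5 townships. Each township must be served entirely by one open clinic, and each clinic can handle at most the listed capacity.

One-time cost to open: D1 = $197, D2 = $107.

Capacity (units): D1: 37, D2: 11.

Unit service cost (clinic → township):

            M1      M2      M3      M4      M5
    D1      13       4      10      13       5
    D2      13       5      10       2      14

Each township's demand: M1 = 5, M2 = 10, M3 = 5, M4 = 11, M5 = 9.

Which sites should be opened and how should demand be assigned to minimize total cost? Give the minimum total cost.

Open {D1, D2}: M1→D1 13·5=65, M2→D1 4·10=40, M3→D1 10·5=50, M4→D2 2·11=22, M5→D1 5·9=45.
Loads: D1 carries 29/37, D2 carries 11/11. Service 222; fixed 304; total 526.
Next best feasible plan costs 647.

Minimum total cost: 526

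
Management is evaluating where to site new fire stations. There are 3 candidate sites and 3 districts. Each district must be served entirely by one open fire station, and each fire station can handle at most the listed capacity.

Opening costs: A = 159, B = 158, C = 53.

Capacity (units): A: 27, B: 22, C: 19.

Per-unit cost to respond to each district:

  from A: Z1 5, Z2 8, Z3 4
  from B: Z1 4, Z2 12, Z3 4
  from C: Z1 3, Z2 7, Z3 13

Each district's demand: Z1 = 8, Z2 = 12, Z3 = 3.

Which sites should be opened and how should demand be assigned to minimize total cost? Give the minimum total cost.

Open {A}: Z1→A 5·8=40, Z2→A 8·12=96, Z3→A 4·3=12.
Loads: A carries 23/27. Service 148; fixed 159; total 307.
Next best feasible plan costs 339.

Minimum total cost: 307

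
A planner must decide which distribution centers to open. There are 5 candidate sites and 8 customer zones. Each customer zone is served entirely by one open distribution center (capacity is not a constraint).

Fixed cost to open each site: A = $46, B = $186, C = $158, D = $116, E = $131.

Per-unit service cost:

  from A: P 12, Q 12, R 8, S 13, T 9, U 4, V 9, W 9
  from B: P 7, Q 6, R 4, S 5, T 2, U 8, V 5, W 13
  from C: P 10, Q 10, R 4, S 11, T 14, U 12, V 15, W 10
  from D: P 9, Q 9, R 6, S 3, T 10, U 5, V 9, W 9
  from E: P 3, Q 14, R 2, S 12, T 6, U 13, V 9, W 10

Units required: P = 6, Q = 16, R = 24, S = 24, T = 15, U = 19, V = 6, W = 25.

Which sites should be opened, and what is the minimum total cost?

For any fixed open set, each customer zone goes to its cheapest open site; total = fixed + service.
{A, B}: P→B 7·6=42, Q→B 6·16=96, R→B 4·24=96, S→B 5·24=120, T→B 2·15=30, U→A 4·19=76, V→B 5·6=30, W→A 9·25=225. Service 715; fixed 232; total 947.
{B, D}: service 686 + fixed 302 = 988
{D, E}: P→E 3·6=18, Q→D 9·16=144, R→E 2·24=48, S→D 3·24=72, T→E 6·15=90, U→D 5·19=95, V→D 9·6=54, W→D 9·25=225. Service 746; fixed 247; total 993.
{A, B, C, D, E}: P→E 3·6=18, Q→B 6·16=96, R→E 2·24=48, S→D 3·24=72, T→B 2·15=30, U→A 4·19=76, V→B 5·6=30, W→A 9·25=225. Service 595; fixed 637; total 1232.
No other subset beats 947.

Open A and B; minimum total cost 947.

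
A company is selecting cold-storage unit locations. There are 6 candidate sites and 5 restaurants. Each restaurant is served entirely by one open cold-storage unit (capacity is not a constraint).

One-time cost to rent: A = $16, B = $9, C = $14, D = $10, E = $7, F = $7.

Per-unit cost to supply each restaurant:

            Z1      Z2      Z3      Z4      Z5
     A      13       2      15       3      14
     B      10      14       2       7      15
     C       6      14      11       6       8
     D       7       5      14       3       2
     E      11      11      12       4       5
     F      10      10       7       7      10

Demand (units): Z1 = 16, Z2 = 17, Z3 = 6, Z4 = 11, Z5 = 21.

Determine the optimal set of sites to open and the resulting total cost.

For any fixed open set, each restaurant goes to its cheapest open site; total = fixed + service.
{A, B, C, D}: Z1→C 6·16=96, Z2→A 2·17=34, Z3→B 2·6=12, Z4→A 3·11=33, Z5→D 2·21=42. Service 217; fixed 49; total 266.
{A, B, D}: service 233 + fixed 35 = 268
{A, B, C, D, E}: service 217 + fixed 56 = 273
{A, B, C, D, E, F}: service 217 + fixed 63 = 280
No other subset beats 266.

Open A, B, C and D; minimum total cost 266.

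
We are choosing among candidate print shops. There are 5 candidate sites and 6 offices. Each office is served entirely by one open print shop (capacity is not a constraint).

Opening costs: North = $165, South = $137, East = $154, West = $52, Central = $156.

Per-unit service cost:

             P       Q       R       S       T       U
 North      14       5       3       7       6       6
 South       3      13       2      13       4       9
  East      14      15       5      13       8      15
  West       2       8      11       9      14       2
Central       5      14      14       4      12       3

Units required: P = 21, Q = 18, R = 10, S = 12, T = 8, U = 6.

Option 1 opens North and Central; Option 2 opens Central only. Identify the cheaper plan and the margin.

Option 1 is cheaper by 155.

Option 1: {North, Central}: P→Central 5·21=105, Q→North 5·18=90, R→North 3·10=30, S→Central 4·12=48, T→North 6·8=48, U→Central 3·6=18. Service 339; fixed 321; total 660.
Option 2: {Central}: P→Central 5·21=105, Q→Central 14·18=252, R→Central 14·10=140, S→Central 4·12=48, T→Central 12·8=96, U→Central 3·6=18. Service 659; fixed 156; total 815.
Difference: |660 − 815| = 155.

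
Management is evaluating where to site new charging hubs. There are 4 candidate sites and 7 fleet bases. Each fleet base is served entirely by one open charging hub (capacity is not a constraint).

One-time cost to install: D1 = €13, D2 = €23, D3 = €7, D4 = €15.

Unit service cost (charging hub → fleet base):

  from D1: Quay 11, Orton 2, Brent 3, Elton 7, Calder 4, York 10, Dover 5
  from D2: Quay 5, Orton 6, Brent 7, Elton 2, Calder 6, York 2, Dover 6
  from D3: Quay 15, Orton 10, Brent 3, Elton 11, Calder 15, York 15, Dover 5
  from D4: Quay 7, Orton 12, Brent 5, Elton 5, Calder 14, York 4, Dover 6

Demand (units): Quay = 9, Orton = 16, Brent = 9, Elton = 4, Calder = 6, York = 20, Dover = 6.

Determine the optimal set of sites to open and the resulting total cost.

For any fixed open set, each fleet base goes to its cheapest open site; total = fixed + service.
{D1, D2}: Quay→D2 5·9=45, Orton→D1 2·16=32, Brent→D1 3·9=27, Elton→D2 2·4=8, Calder→D1 4·6=24, York→D2 2·20=40, Dover→D1 5·6=30. Service 206; fixed 36; total 242.
{D1, D2, D3}: service 206 + fixed 43 = 249
{D1, D2, D4}: Quay→D2 5·9=45, Orton→D1 2·16=32, Brent→D1 3·9=27, Elton→D2 2·4=8, Calder→D1 4·6=24, York→D2 2·20=40, Dover→D1 5·6=30. Service 206; fixed 51; total 257.
{D1, D2, D3, D4}: service 206 + fixed 58 = 264
No other subset beats 242.

Open D1 and D2; minimum total cost 242.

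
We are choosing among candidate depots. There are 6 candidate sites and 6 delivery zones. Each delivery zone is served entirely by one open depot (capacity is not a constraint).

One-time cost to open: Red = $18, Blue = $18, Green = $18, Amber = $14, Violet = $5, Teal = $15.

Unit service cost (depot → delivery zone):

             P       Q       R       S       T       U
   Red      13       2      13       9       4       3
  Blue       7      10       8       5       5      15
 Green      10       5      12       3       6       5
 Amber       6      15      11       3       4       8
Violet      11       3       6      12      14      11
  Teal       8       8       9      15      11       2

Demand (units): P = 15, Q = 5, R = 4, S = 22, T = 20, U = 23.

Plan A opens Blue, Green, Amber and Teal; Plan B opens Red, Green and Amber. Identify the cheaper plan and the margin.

Plan A: {Blue, Green, Amber, Teal}: P→Amber 6·15=90, Q→Green 5·5=25, R→Blue 8·4=32, S→Green 3·22=66, T→Amber 4·20=80, U→Teal 2·23=46. Service 339; fixed 65; total 404.
Plan B: {Red, Green, Amber}: P→Amber 6·15=90, Q→Red 2·5=10, R→Amber 11·4=44, S→Green 3·22=66, T→Red 4·20=80, U→Red 3·23=69. Service 359; fixed 50; total 409.
Difference: |404 − 409| = 5.

Plan A is cheaper by 5.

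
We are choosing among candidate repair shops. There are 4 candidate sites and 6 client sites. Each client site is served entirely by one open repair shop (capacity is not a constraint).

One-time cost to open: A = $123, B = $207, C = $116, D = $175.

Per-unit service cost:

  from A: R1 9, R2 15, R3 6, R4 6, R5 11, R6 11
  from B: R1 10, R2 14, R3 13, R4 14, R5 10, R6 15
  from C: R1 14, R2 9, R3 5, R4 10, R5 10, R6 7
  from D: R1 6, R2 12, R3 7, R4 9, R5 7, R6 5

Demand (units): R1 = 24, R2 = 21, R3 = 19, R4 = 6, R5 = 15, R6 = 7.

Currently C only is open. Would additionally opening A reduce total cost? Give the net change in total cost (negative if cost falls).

Current service cost with {C}: 879.
Adding A: each client site re-picks its cheapest; new service cost 735, saving 144.
Extra fixed cost: 123. Net change = 123 − 144 = -21.
(Totals: 995 → 974.)

Yes — net change −21 (cost falls by 21).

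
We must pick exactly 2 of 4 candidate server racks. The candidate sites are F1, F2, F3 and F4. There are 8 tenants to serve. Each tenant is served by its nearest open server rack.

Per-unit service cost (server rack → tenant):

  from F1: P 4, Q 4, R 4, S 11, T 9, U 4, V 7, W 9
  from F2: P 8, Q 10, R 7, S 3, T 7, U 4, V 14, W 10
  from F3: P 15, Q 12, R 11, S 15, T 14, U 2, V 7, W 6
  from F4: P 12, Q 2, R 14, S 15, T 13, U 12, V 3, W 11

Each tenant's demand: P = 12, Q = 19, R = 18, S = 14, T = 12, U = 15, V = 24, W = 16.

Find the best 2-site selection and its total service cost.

With exactly 2 open, each tenant uses its cheapest among the chosen.
{F2, F4}: P→F2 8·12=96, Q→F4 2·19=38, R→F2 7·18=126, S→F2 3·14=42, T→F2 7·12=84, U→F2 4·15=60, V→F4 3·24=72, W→F2 10·16=160. Service cost 678.
{F1, F2}: service cost 694
{F1, F4}: service cost 696
Among all 6 size-2 choices, {F2, F4} is lowest.

Choose F2 and F4; total service cost 678.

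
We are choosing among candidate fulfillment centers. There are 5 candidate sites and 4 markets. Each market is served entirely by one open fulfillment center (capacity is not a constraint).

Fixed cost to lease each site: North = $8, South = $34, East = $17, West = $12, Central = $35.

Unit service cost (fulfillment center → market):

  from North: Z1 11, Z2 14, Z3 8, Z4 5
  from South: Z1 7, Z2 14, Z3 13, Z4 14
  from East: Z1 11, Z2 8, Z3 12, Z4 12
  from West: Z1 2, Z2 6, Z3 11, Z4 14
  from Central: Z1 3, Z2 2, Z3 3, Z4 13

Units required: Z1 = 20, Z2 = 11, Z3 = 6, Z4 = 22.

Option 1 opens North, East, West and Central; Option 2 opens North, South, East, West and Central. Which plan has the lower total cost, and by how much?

Option 1: {North, East, West, Central}: Z1→West 2·20=40, Z2→Central 2·11=22, Z3→Central 3·6=18, Z4→North 5·22=110. Service 190; fixed 72; total 262.
Option 2: {North, South, East, West, Central}: Z1→West 2·20=40, Z2→Central 2·11=22, Z3→Central 3·6=18, Z4→North 5·22=110. Service 190; fixed 106; total 296.
Difference: |262 − 296| = 34.

Option 1 is cheaper by 34.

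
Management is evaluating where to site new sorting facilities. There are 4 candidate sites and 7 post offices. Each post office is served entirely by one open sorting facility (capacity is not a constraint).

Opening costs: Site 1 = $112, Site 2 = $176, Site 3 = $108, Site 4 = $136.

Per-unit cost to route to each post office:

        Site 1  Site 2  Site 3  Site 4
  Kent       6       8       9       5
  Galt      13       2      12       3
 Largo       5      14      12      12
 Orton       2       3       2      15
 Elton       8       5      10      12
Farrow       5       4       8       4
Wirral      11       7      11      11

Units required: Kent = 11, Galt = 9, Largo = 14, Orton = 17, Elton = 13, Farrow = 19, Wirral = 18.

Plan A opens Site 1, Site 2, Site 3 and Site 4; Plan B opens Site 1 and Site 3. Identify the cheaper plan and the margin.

Plan B is cheaper by 81.

Plan A: {Site 1, Site 2, Site 3, Site 4}: Kent→Site 4 5·11=55, Galt→Site 2 2·9=18, Largo→Site 1 5·14=70, Orton→Site 1 2·17=34, Elton→Site 2 5·13=65, Farrow→Site 2 4·19=76, Wirral→Site 2 7·18=126. Service 444; fixed 532; total 976.
Plan B: {Site 1, Site 3}: Kent→Site 1 6·11=66, Galt→Site 3 12·9=108, Largo→Site 1 5·14=70, Orton→Site 1 2·17=34, Elton→Site 1 8·13=104, Farrow→Site 1 5·19=95, Wirral→Site 1 11·18=198. Service 675; fixed 220; total 895.
Difference: |976 − 895| = 81.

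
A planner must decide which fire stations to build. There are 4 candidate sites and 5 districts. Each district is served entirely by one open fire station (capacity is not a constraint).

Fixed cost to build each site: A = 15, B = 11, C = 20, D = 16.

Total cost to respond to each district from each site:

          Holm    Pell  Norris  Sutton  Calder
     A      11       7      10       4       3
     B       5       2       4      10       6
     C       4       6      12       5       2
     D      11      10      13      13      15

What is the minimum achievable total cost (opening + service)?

Minimum total cost: 38

For any fixed open set, each district goes to its cheapest open site; total = fixed + service.
{B}: Holm→B 5, Pell→B 2, Norris→B 4, Sutton→B 10, Calder→B 6. Service 27; fixed 11; total 38.
{A, B}: service 18 + fixed 26 = 44
{B, C}: service 17 + fixed 31 = 48
{A, B, C, D}: Holm→C 4, Pell→B 2, Norris→B 4, Sutton→A 4, Calder→C 2. Service 16; fixed 62; total 78.
No other subset beats 38.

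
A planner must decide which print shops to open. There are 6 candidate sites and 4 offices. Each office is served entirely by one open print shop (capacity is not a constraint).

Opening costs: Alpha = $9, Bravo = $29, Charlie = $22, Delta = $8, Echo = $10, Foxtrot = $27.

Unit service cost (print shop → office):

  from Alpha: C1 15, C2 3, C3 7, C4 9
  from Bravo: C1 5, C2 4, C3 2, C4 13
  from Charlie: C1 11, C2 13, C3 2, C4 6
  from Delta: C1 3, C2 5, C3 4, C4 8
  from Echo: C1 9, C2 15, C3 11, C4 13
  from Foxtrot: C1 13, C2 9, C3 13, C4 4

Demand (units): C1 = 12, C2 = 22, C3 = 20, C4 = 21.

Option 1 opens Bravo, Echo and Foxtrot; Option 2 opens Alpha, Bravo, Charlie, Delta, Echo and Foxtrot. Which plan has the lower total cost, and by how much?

Option 1: {Bravo, Echo, Foxtrot}: C1→Bravo 5·12=60, C2→Bravo 4·22=88, C3→Bravo 2·20=40, C4→Foxtrot 4·21=84. Service 272; fixed 66; total 338.
Option 2: {Alpha, Bravo, Charlie, Delta, Echo, Foxtrot}: C1→Delta 3·12=36, C2→Alpha 3·22=66, C3→Bravo 2·20=40, C4→Foxtrot 4·21=84. Service 226; fixed 105; total 331.
Difference: |338 − 331| = 7.

Option 2 is cheaper by 7.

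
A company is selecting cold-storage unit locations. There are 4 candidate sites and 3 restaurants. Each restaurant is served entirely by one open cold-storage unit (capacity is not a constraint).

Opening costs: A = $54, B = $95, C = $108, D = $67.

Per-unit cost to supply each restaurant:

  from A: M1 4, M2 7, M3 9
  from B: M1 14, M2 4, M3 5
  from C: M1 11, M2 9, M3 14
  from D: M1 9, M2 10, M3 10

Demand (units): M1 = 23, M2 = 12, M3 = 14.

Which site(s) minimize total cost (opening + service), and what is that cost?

For any fixed open set, each restaurant goes to its cheapest open site; total = fixed + service.
{A}: M1→A 4·23=92, M2→A 7·12=84, M3→A 9·14=126. Service 302; fixed 54; total 356.
{A, B}: service 210 + fixed 149 = 359
{A, D}: service 302 + fixed 121 = 423
{A, B, C, D}: service 210 + fixed 324 = 534
No other subset beats 356.

Open A only; minimum total cost 356.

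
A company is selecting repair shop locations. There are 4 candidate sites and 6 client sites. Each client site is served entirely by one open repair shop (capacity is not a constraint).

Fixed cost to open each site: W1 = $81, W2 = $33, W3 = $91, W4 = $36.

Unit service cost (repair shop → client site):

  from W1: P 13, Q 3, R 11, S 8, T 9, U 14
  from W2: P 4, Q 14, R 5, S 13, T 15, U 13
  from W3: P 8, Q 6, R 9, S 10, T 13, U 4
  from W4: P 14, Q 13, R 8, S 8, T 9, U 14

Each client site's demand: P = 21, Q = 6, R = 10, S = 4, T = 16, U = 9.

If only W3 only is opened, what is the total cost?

Each client site is assigned to its cheapest site among the open ones.
{W3}: P→W3 8·21=168, Q→W3 6·6=36, R→W3 9·10=90, S→W3 10·4=40, T→W3 13·16=208, U→W3 4·9=36. Service 578; fixed 91; total 669.

Total cost: 669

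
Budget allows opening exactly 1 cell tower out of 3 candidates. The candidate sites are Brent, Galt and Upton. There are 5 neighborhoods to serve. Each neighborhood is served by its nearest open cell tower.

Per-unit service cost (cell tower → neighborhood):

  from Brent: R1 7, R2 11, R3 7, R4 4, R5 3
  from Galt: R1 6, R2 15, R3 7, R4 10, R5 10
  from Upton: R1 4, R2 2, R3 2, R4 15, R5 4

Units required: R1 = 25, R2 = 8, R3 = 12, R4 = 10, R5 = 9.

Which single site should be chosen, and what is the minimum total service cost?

Choose Upton only; total service cost 326.

With exactly 1 open, each neighborhood uses its cheapest among the chosen.
{Upton}: R1→Upton 4·25=100, R2→Upton 2·8=16, R3→Upton 2·12=24, R4→Upton 15·10=150, R5→Upton 4·9=36. Service cost 326.
{Brent}: service cost 414
{Galt}: service cost 544
Among all 3 size-1 choices, {Upton} is lowest.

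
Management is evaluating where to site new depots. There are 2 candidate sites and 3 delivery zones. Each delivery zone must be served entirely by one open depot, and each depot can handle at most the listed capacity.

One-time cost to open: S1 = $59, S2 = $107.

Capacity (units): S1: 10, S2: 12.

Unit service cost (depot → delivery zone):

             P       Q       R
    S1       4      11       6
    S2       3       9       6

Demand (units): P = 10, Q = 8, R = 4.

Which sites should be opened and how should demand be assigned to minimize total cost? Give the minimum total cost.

Open {S1, S2}: P→S1 4·10=40, Q→S2 9·8=72, R→S2 6·4=24.
Loads: S1 carries 10/10, S2 carries 12/12. Service 136; fixed 166; total 302.

Minimum total cost: 302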